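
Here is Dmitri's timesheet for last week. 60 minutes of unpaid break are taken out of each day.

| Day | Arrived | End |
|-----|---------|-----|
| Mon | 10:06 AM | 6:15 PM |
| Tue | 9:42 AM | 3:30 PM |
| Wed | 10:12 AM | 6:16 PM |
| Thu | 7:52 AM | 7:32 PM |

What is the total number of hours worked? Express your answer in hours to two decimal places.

Mon: 10:06 AM–6:15 PM = 8 h 9 min; less 60 min break → 7 h 9 min
Tue: 9:42 AM–3:30 PM = 5 h 48 min; less 60 min break → 4 h 48 min
Wed: 10:12 AM–6:16 PM = 8 h 4 min; less 60 min break → 7 h 4 min
Thu: 7:52 AM–7:32 PM = 11 h 40 min; less 60 min break → 10 h 40 min
Total: 7 h 9 min + 4 h 48 min + 7 h 4 min + 10 h 40 min = 29 h 41 min.

29.68 hours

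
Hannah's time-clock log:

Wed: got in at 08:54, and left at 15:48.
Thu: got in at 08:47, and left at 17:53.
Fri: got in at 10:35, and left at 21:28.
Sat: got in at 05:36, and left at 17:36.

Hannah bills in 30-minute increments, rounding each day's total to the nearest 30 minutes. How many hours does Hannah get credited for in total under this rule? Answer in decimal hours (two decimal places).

Wed: 08:54–15:48 = 6 h 54 min → rounds to 7 h 0 min
Thu: 08:47–17:53 = 9 h 6 min → rounds to 9 h 0 min
Fri: 10:35–21:28 = 10 h 53 min → rounds to 11 h 0 min
Sat: 05:36–17:36 = 12 h 0 min → rounds to 12 h 0 min
Total credited: 39 h 0 min.

39.00 hours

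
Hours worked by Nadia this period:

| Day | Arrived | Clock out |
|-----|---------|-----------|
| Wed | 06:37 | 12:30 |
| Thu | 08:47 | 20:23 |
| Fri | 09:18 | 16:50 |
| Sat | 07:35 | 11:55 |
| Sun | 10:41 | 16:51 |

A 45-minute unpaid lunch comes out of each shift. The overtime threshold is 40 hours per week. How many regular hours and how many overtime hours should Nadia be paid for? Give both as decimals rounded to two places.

Wed: 06:37–12:30 = 5 h 53 min; less 45 min break → 5 h 8 min
Thu: 08:47–20:23 = 11 h 36 min; less 45 min break → 10 h 51 min
Fri: 09:18–16:50 = 7 h 32 min; less 45 min break → 6 h 47 min
Sat: 07:35–11:55 = 4 h 20 min; less 45 min break → 3 h 35 min
Sun: 10:41–16:51 = 6 h 10 min; less 45 min break → 5 h 25 min
Total worked: 31 h 46 min = 31.77 h.
Threshold 40 h → overtime 0 h 0 min, regular 31 h 46 min.

Regular 31.77 hours, overtime 0.00 hours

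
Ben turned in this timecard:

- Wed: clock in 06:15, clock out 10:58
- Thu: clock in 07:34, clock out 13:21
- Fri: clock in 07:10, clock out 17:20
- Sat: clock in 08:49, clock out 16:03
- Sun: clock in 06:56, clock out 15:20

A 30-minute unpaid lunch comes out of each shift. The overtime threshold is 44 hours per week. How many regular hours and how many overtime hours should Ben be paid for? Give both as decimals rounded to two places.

Regular 33.80 hours, overtime 0.00 hours

Wed: 06:15–10:58 = 4 h 43 min; less 30 min break → 4 h 13 min
Thu: 07:34–13:21 = 5 h 47 min; less 30 min break → 5 h 17 min
Fri: 07:10–17:20 = 10 h 10 min; less 30 min break → 9 h 40 min
Sat: 08:49–16:03 = 7 h 14 min; less 30 min break → 6 h 44 min
Sun: 06:56–15:20 = 8 h 24 min; less 30 min break → 7 h 54 min
Total worked: 33 h 48 min = 33.80 h.
Threshold 44 h → overtime 0 h 0 min, regular 33 h 48 min.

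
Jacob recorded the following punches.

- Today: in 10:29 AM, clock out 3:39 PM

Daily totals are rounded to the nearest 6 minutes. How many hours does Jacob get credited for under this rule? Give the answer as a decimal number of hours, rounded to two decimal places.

Today: 10:29 AM–3:39 PM = 5 h 10 min → rounds to 5 h 12 min

5.20 hours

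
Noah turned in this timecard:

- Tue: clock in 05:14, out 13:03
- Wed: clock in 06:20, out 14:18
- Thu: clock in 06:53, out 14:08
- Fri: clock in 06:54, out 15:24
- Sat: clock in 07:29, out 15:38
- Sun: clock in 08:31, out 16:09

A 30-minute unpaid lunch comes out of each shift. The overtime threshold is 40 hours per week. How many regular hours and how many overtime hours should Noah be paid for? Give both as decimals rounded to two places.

Tue: 05:14–13:03 = 7 h 49 min; less 30 min break → 7 h 19 min
Wed: 06:20–14:18 = 7 h 58 min; less 30 min break → 7 h 28 min
Thu: 06:53–14:08 = 7 h 15 min; less 30 min break → 6 h 45 min
Fri: 06:54–15:24 = 8 h 30 min; less 30 min break → 8 h 0 min
Sat: 07:29–15:38 = 8 h 9 min; less 30 min break → 7 h 39 min
Sun: 08:31–16:09 = 7 h 38 min; less 30 min break → 7 h 8 min
Total worked: 44 h 19 min = 44.32 h.
Threshold 40 h → overtime 4 h 19 min, regular 40 h 0 min.

Regular 40.00 hours, overtime 4.32 hours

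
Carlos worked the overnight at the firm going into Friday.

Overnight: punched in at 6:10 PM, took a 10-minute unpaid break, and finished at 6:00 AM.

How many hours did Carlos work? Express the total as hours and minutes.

Overnight: 6:10 PM → midnight = 5 h 50 min; midnight → 6:00 AM = 6 h 0 min; span 11 h 50 min; less 10 min break → 11 h 40 min

11 h 40 min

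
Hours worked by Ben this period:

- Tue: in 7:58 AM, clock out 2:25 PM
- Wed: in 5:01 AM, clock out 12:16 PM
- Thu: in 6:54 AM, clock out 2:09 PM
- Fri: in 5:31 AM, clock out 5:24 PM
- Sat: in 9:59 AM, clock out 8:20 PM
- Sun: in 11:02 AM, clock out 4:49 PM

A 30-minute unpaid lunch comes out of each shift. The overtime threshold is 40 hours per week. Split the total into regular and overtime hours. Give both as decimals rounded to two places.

Tue: 7:58 AM–2:25 PM = 6 h 27 min; less 30 min break → 5 h 57 min
Wed: 5:01 AM–12:16 PM = 7 h 15 min; less 30 min break → 6 h 45 min
Thu: 6:54 AM–2:09 PM = 7 h 15 min; less 30 min break → 6 h 45 min
Fri: 5:31 AM–5:24 PM = 11 h 53 min; less 30 min break → 11 h 23 min
Sat: 9:59 AM–8:20 PM = 10 h 21 min; less 30 min break → 9 h 51 min
Sun: 11:02 AM–4:49 PM = 5 h 47 min; less 30 min break → 5 h 17 min
Total worked: 45 h 58 min = 45.97 h.
Threshold 40 h → overtime 5 h 58 min, regular 40 h 0 min.

Regular 40.00 hours, overtime 5.97 hours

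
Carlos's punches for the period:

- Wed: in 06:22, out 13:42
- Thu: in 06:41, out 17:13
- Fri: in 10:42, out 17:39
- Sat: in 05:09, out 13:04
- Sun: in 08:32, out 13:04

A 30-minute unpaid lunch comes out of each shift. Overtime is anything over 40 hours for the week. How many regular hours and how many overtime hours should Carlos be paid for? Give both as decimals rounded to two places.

Regular 34.77 hours, overtime 0.00 hours

Wed: 06:22–13:42 = 7 h 20 min; less 30 min break → 6 h 50 min
Thu: 06:41–17:13 = 10 h 32 min; less 30 min break → 10 h 2 min
Fri: 10:42–17:39 = 6 h 57 min; less 30 min break → 6 h 27 min
Sat: 05:09–13:04 = 7 h 55 min; less 30 min break → 7 h 25 min
Sun: 08:32–13:04 = 4 h 32 min; less 30 min break → 4 h 2 min
Total worked: 34 h 46 min = 34.77 h.
Threshold 40 h → overtime 0 h 0 min, regular 34 h 46 min.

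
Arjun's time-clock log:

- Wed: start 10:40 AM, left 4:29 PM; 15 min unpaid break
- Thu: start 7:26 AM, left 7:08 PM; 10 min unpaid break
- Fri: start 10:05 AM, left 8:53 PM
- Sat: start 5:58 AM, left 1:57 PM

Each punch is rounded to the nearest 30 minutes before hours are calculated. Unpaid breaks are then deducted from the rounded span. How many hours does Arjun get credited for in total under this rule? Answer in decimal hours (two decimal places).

36.08 hours

Wed: in 10:40 AM→10:30 AM, out 4:29 PM→4:30 PM; 6 h 0 min − 15 min = 5 h 45 min
Thu: in 7:26 AM→7:30 AM, out 7:08 PM→7:00 PM; 11 h 30 min − 10 min = 11 h 20 min
Fri: in 10:05 AM→10:00 AM, out 8:53 PM→9:00 PM; 11 h 0 min
Sat: in 5:58 AM→6:00 AM, out 1:57 PM→2:00 PM; 8 h 0 min
Total credited: 36 h 5 min.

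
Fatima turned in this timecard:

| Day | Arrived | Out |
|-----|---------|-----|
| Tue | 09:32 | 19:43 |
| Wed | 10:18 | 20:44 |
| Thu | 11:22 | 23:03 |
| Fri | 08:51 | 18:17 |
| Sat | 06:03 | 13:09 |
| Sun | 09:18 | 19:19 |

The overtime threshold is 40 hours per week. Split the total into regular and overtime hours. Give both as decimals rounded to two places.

Tue: 09:32–19:43 = 10 h 11 min
Wed: 10:18–20:44 = 10 h 26 min
Thu: 11:22–23:03 = 11 h 41 min
Fri: 08:51–18:17 = 9 h 26 min
Sat: 06:03–13:09 = 7 h 6 min
Sun: 09:18–19:19 = 10 h 1 min
Total worked: 58 h 51 min = 58.85 h.
Threshold 40 h → overtime 18 h 51 min, regular 40 h 0 min.

Regular 40.00 hours, overtime 18.85 hours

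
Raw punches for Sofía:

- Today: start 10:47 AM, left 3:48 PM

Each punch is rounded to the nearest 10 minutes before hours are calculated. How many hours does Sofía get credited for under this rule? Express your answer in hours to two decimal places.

5.00 hours

Today: in 10:47 AM→10:50 AM, out 3:48 PM→3:50 PM; 5 h 0 min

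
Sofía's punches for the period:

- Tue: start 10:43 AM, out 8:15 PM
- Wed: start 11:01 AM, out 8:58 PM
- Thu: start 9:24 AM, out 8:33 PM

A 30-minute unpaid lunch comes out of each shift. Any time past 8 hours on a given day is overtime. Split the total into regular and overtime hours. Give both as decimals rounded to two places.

Regular 24.00 hours, overtime 5.13 hours

Tue: 10:43 AM–8:15 PM = 9 h 32 min; less 30 min break → 9 h 2 min
Wed: 11:01 AM–8:58 PM = 9 h 57 min; less 30 min break → 9 h 27 min
Thu: 9:24 AM–8:33 PM = 11 h 9 min; less 30 min break → 10 h 39 min
Tue reg 8 h 0 min / OT 1 h 2 min; Wed reg 8 h 0 min / OT 1 h 27 min; Thu reg 8 h 0 min / OT 2 h 39 min.
Totals: regular 24 h 0 min, overtime 5 h 8 min.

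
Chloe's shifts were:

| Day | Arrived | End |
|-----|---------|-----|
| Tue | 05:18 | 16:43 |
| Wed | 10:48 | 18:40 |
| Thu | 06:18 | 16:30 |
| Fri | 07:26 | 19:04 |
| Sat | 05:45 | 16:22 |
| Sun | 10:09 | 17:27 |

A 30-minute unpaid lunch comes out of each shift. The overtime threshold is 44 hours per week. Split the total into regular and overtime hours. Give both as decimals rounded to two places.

Regular 44.00 hours, overtime 12.03 hours

Tue: 05:18–16:43 = 11 h 25 min; less 30 min break → 10 h 55 min
Wed: 10:48–18:40 = 7 h 52 min; less 30 min break → 7 h 22 min
Thu: 06:18–16:30 = 10 h 12 min; less 30 min break → 9 h 42 min
Fri: 07:26–19:04 = 11 h 38 min; less 30 min break → 11 h 8 min
Sat: 05:45–16:22 = 10 h 37 min; less 30 min break → 10 h 7 min
Sun: 10:09–17:27 = 7 h 18 min; less 30 min break → 6 h 48 min
Total worked: 56 h 2 min = 56.03 h.
Threshold 44 h → overtime 12 h 2 min, regular 44 h 0 min.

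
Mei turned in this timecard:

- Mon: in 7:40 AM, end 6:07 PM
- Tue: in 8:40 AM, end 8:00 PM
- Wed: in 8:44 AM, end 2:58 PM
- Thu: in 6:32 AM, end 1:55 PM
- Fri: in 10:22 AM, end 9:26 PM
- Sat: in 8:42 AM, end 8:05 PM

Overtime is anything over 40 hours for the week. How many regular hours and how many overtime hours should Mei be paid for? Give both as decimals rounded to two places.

Regular 40.00 hours, overtime 17.85 hours

Mon: 7:40 AM–6:07 PM = 10 h 27 min
Tue: 8:40 AM–8:00 PM = 11 h 20 min
Wed: 8:44 AM–2:58 PM = 6 h 14 min
Thu: 6:32 AM–1:55 PM = 7 h 23 min
Fri: 10:22 AM–9:26 PM = 11 h 4 min
Sat: 8:42 AM–8:05 PM = 11 h 23 min
Total worked: 57 h 51 min = 57.85 h.
Threshold 40 h → overtime 17 h 51 min, regular 40 h 0 min.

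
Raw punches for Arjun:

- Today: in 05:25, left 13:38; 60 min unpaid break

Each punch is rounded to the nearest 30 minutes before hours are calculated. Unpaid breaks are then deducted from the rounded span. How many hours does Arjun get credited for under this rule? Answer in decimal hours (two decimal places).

Today: in 05:25→05:30, out 13:38→13:30; 8 h 0 min − 60 min = 7 h 0 min

7.00 hours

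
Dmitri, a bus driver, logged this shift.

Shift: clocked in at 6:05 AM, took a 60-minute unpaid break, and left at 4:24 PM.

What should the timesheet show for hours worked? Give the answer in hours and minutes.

Shift: 6:05 AM–4:24 PM = 10 h 19 min; less 60 min break → 9 h 19 min

9 h 19 min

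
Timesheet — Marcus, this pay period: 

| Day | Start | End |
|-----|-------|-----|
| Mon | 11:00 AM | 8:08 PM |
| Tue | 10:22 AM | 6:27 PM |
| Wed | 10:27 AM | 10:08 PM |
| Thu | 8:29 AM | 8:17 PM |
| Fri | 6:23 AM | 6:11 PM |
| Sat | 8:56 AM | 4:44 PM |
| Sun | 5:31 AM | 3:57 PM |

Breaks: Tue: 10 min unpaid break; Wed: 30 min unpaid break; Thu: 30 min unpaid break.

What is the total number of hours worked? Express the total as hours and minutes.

Mon: 11:00 AM–8:08 PM = 9 h 8 min
Tue: 10:22 AM–6:27 PM = 8 h 5 min; less 10 min break → 7 h 55 min
Wed: 10:27 AM–10:08 PM = 11 h 41 min; less 30 min break → 11 h 11 min
Thu: 8:29 AM–8:17 PM = 11 h 48 min; less 30 min break → 11 h 18 min
Fri: 6:23 AM–6:11 PM = 11 h 48 min
Sat: 8:56 AM–4:44 PM = 7 h 48 min
Sun: 5:31 AM–3:57 PM = 10 h 26 min
Total: 9 h 8 min + 7 h 55 min + 11 h 11 min + 11 h 18 min + 11 h 48 min + 7 h 48 min + 10 h 26 min = 69 h 34 min.

69 h 34 min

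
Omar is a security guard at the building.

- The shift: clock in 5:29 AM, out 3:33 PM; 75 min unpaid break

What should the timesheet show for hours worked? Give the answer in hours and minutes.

The shift: 5:29 AM–3:33 PM = 10 h 4 min; less 75 min break → 8 h 49 min

8 h 49 min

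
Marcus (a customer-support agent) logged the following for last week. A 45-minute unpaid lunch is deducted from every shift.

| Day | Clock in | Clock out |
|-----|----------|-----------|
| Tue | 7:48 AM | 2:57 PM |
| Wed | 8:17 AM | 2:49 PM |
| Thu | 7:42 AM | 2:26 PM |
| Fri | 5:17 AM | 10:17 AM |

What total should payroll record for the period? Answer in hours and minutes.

22 h 25 min

Tue: 7:48 AM–2:57 PM = 7 h 9 min; less 45 min break → 6 h 24 min
Wed: 8:17 AM–2:49 PM = 6 h 32 min; less 45 min break → 5 h 47 min
Thu: 7:42 AM–2:26 PM = 6 h 44 min; less 45 min break → 5 h 59 min
Fri: 5:17 AM–10:17 AM = 5 h 0 min; less 45 min break → 4 h 15 min
Total: 6 h 24 min + 5 h 47 min + 5 h 59 min + 4 h 15 min = 22 h 25 min.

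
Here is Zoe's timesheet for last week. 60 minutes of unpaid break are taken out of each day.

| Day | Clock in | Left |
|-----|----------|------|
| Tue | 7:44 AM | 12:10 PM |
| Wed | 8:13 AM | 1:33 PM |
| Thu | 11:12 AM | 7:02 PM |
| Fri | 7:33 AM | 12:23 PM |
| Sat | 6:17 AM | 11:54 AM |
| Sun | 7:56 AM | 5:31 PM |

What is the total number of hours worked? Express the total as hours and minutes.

Tue: 7:44 AM–12:10 PM = 4 h 26 min; less 60 min break → 3 h 26 min
Wed: 8:13 AM–1:33 PM = 5 h 20 min; less 60 min break → 4 h 20 min
Thu: 11:12 AM–7:02 PM = 7 h 50 min; less 60 min break → 6 h 50 min
Fri: 7:33 AM–12:23 PM = 4 h 50 min; less 60 min break → 3 h 50 min
Sat: 6:17 AM–11:54 AM = 5 h 37 min; less 60 min break → 4 h 37 min
Sun: 7:56 AM–5:31 PM = 9 h 35 min; less 60 min break → 8 h 35 min
Total: 3 h 26 min + 4 h 20 min + 6 h 50 min + 3 h 50 min + 4 h 37 min + 8 h 35 min = 31 h 38 min.

31 h 38 min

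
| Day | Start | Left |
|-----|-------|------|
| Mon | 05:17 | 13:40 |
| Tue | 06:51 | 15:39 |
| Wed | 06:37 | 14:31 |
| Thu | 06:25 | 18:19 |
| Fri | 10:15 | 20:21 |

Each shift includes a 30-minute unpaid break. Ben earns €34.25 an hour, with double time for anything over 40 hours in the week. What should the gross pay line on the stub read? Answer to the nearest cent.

€1683.96

Mon: 05:17–13:40 = 8 h 23 min; less 30 min break → 7 h 53 min
Tue: 06:51–15:39 = 8 h 48 min; less 30 min break → 8 h 18 min
Wed: 06:37–14:31 = 7 h 54 min; less 30 min break → 7 h 24 min
Thu: 06:25–18:19 = 11 h 54 min; less 30 min break → 11 h 24 min
Fri: 10:15–20:21 = 10 h 6 min; less 30 min break → 9 h 36 min
Total worked: 44 h 35 min = 2675 min.
Regular 40 h 0 min = 2400 min at €34.25/h; overtime 4 h 35 min = 275 min at €68.50/h.
Pay = (2400 × €34.25 + 275 × €68.50) ÷ 60 = €1683.96.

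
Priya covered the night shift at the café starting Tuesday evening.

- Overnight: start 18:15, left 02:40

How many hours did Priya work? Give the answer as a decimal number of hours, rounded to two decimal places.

Overnight: 18:15 → midnight = 5 h 45 min; midnight → 02:40 = 2 h 40 min; span 8 h 25 min

8.42 hours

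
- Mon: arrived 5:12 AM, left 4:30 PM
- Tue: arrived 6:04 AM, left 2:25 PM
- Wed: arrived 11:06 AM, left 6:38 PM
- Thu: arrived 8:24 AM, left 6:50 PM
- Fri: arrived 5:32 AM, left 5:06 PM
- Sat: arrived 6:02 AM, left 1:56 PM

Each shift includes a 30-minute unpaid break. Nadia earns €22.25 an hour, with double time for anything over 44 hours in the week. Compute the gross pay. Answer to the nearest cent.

Mon: 5:12 AM–4:30 PM = 11 h 18 min; less 30 min break → 10 h 48 min
Tue: 6:04 AM–2:25 PM = 8 h 21 min; less 30 min break → 7 h 51 min
Wed: 11:06 AM–6:38 PM = 7 h 32 min; less 30 min break → 7 h 2 min
Thu: 8:24 AM–6:50 PM = 10 h 26 min; less 30 min break → 9 h 56 min
Fri: 5:32 AM–5:06 PM = 11 h 34 min; less 30 min break → 11 h 4 min
Sat: 6:02 AM–1:56 PM = 7 h 54 min; less 30 min break → 7 h 24 min
Total worked: 54 h 5 min = 3245 min.
Regular 44 h 0 min = 2640 min at €22.25/h; overtime 10 h 5 min = 605 min at €44.50/h.
Pay = (2640 × €22.25 + 605 × €44.50) ÷ 60 = €1427.71.

€1427.71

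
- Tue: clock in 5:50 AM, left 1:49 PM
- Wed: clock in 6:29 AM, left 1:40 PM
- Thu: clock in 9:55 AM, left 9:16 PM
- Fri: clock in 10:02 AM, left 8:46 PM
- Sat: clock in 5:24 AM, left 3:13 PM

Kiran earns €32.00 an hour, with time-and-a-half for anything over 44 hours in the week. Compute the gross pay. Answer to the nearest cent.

Tue: 5:50 AM–1:49 PM = 7 h 59 min
Wed: 6:29 AM–1:40 PM = 7 h 11 min
Thu: 9:55 AM–9:16 PM = 11 h 21 min
Fri: 10:02 AM–8:46 PM = 10 h 44 min
Sat: 5:24 AM–3:13 PM = 9 h 49 min
Total worked: 47 h 4 min = 2824 min.
Regular 44 h 0 min = 2640 min at €32.00/h; overtime 3 h 4 min = 184 min at €48.00/h.
Pay = (2640 × €32.00 + 184 × €48.00) ÷ 60 = €1555.20.

€1555.20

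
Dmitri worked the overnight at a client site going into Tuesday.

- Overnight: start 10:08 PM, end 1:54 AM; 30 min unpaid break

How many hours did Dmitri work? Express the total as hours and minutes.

3 h 16 min

Overnight: 10:08 PM → midnight = 1 h 52 min; midnight → 1:54 AM = 1 h 54 min; span 3 h 46 min; less 30 min break → 3 h 16 min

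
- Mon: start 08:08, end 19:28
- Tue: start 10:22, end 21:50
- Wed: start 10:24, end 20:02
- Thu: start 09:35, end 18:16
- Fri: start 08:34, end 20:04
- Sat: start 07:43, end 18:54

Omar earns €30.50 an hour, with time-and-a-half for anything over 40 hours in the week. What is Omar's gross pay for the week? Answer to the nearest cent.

Mon: 08:08–19:28 = 11 h 20 min
Tue: 10:22–21:50 = 11 h 28 min
Wed: 10:24–20:02 = 9 h 38 min
Thu: 09:35–18:16 = 8 h 41 min
Fri: 08:34–20:04 = 11 h 30 min
Sat: 07:43–18:54 = 11 h 11 min
Total worked: 63 h 48 min = 3828 min.
Regular 40 h 0 min = 2400 min at €30.50/h; overtime 23 h 48 min = 1428 min at €45.75/h.
Pay = (2400 × €30.50 + 1428 × €45.75) ÷ 60 = €2308.85.

€2308.85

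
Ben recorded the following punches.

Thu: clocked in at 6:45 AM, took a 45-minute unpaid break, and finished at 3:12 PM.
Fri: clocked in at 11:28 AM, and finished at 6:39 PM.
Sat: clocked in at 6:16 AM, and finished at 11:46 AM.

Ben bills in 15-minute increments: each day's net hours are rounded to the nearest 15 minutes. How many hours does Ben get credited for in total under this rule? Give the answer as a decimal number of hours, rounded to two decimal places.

20.50 hours

Thu: 6:45 AM–3:12 PM = 8 h 27 min − 45 min = 7 h 42 min → rounds to 7 h 45 min
Fri: 11:28 AM–6:39 PM = 7 h 11 min → rounds to 7 h 15 min
Sat: 6:16 AM–11:46 AM = 5 h 30 min → rounds to 5 h 30 min
Total credited: 20 h 30 min.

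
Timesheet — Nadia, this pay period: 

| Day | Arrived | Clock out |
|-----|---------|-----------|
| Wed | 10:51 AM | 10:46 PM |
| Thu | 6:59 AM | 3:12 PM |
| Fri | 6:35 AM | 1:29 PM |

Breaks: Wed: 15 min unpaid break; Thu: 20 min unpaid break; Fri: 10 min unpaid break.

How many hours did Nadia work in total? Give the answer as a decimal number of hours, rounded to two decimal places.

26.28 hours

Wed: 10:51 AM–10:46 PM = 11 h 55 min; less 15 min break → 11 h 40 min
Thu: 6:59 AM–3:12 PM = 8 h 13 min; less 20 min break → 7 h 53 min
Fri: 6:35 AM–1:29 PM = 6 h 54 min; less 10 min break → 6 h 44 min
Total: 11 h 40 min + 7 h 53 min + 6 h 44 min = 26 h 17 min.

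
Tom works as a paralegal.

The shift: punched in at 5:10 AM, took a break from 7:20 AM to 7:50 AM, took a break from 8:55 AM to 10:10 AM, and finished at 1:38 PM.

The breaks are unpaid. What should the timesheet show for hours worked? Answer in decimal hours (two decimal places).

6.72 hours

The shift: 5:10 AM–1:38 PM = 8 h 28 min; less 105 min break → 6 h 43 min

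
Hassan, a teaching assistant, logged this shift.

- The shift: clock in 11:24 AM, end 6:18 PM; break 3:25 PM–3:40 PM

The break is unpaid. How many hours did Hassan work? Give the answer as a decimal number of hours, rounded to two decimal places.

The shift: 11:24 AM–6:18 PM = 6 h 54 min; less 15 min break → 6 h 39 min

6.65 hours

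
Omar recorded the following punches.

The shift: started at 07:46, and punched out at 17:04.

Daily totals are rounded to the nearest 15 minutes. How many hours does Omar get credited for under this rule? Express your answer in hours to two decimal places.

9.25 hours

The shift: 07:46–17:04 = 9 h 18 min → rounds to 9 h 15 min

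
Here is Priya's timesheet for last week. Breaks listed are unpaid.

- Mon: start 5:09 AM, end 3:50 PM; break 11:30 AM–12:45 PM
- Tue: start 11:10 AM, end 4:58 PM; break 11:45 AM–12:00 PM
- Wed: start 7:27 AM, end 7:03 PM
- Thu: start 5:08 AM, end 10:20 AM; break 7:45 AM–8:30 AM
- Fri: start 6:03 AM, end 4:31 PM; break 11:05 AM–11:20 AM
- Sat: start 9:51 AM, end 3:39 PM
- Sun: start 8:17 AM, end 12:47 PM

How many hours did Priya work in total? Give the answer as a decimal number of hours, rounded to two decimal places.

Mon: 5:09 AM–3:50 PM = 10 h 41 min; less 75 min break → 9 h 26 min
Tue: 11:10 AM–4:58 PM = 5 h 48 min; less 15 min break → 5 h 33 min
Wed: 7:27 AM–7:03 PM = 11 h 36 min
Thu: 5:08 AM–10:20 AM = 5 h 12 min; less 45 min break → 4 h 27 min
Fri: 6:03 AM–4:31 PM = 10 h 28 min; less 15 min break → 10 h 13 min
Sat: 9:51 AM–3:39 PM = 5 h 48 min
Sun: 8:17 AM–12:47 PM = 4 h 30 min
Total: 9 h 26 min + 5 h 33 min + 11 h 36 min + 4 h 27 min + 10 h 13 min + 5 h 48 min + 4 h 30 min = 51 h 33 min.

51.55 hours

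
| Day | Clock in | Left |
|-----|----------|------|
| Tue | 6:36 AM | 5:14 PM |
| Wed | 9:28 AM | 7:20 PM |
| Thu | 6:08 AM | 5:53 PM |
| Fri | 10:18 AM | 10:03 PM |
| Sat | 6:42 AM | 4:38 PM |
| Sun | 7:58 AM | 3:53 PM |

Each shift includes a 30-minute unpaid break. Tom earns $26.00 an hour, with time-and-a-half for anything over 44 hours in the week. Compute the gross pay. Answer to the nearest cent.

$1723.15

Tue: 6:36 AM–5:14 PM = 10 h 38 min; less 30 min break → 10 h 8 min
Wed: 9:28 AM–7:20 PM = 9 h 52 min; less 30 min break → 9 h 22 min
Thu: 6:08 AM–5:53 PM = 11 h 45 min; less 30 min break → 11 h 15 min
Fri: 10:18 AM–10:03 PM = 11 h 45 min; less 30 min break → 11 h 15 min
Sat: 6:42 AM–4:38 PM = 9 h 56 min; less 30 min break → 9 h 26 min
Sun: 7:58 AM–3:53 PM = 7 h 55 min; less 30 min break → 7 h 25 min
Total worked: 58 h 51 min = 3531 min.
Regular 44 h 0 min = 2640 min at $26.00/h; overtime 14 h 51 min = 891 min at $39.00/h.
Pay = (2640 × $26.00 + 891 × $39.00) ÷ 60 = $1723.15.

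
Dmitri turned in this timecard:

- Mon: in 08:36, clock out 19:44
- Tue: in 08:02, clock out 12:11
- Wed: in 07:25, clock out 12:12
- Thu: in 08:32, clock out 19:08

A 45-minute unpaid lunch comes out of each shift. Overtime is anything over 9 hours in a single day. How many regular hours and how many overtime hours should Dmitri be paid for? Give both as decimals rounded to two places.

Mon: 08:36–19:44 = 11 h 8 min; less 45 min break → 10 h 23 min
Tue: 08:02–12:11 = 4 h 9 min; less 45 min break → 3 h 24 min
Wed: 07:25–12:12 = 4 h 47 min; less 45 min break → 4 h 2 min
Thu: 08:32–19:08 = 10 h 36 min; less 45 min break → 9 h 51 min
Mon reg 9 h 0 min / OT 1 h 23 min; Tue reg 3 h 24 min / OT 0 h 0 min; Wed reg 4 h 2 min / OT 0 h 0 min; Thu reg 9 h 0 min / OT 0 h 51 min.
Totals: regular 25 h 26 min, overtime 2 h 14 min.

Regular 25.43 hours, overtime 2.23 hours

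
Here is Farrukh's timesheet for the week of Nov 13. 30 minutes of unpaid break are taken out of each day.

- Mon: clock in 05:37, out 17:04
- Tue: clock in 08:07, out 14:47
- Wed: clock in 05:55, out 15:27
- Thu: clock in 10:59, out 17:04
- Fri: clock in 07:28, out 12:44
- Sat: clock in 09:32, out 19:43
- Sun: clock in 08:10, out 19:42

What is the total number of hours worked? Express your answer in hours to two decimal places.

Mon: 05:37–17:04 = 11 h 27 min; less 30 min break → 10 h 57 min
Tue: 08:07–14:47 = 6 h 40 min; less 30 min break → 6 h 10 min
Wed: 05:55–15:27 = 9 h 32 min; less 30 min break → 9 h 2 min
Thu: 10:59–17:04 = 6 h 5 min; less 30 min break → 5 h 35 min
Fri: 07:28–12:44 = 5 h 16 min; less 30 min break → 4 h 46 min
Sat: 09:32–19:43 = 10 h 11 min; less 30 min break → 9 h 41 min
Sun: 08:10–19:42 = 11 h 32 min; less 30 min break → 11 h 2 min
Total: 10 h 57 min + 6 h 10 min + 9 h 2 min + 5 h 35 min + 4 h 46 min + 9 h 41 min + 11 h 2 min = 57 h 13 min.

57.22 hours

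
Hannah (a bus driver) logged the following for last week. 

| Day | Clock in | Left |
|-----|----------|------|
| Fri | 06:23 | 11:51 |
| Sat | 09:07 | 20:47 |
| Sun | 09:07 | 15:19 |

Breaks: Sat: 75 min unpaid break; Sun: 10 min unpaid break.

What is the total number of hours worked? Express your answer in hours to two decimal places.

Fri: 06:23–11:51 = 5 h 28 min
Sat: 09:07–20:47 = 11 h 40 min; less 75 min break → 10 h 25 min
Sun: 09:07–15:19 = 6 h 12 min; less 10 min break → 6 h 2 min
Total: 5 h 28 min + 10 h 25 min + 6 h 2 min = 21 h 55 min.

21.92 hours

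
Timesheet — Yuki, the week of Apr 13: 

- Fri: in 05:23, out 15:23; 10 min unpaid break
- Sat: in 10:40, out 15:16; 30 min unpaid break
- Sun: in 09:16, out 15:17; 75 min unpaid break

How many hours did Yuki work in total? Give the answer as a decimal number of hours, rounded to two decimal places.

18.70 hours

Fri: 05:23–15:23 = 10 h 0 min; less 10 min break → 9 h 50 min
Sat: 10:40–15:16 = 4 h 36 min; less 30 min break → 4 h 6 min
Sun: 09:16–15:17 = 6 h 1 min; less 75 min break → 4 h 46 min
Total: 9 h 50 min + 4 h 6 min + 4 h 46 min = 18 h 42 min.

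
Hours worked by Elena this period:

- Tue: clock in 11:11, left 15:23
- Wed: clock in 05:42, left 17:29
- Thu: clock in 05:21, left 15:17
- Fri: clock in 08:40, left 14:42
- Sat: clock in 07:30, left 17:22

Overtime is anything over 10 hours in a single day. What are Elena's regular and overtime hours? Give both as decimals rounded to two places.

Tue: 11:11–15:23 = 4 h 12 min
Wed: 05:42–17:29 = 11 h 47 min
Thu: 05:21–15:17 = 9 h 56 min
Fri: 08:40–14:42 = 6 h 2 min
Sat: 07:30–17:22 = 9 h 52 min
Tue reg 4 h 12 min / OT 0 h 0 min; Wed reg 10 h 0 min / OT 1 h 47 min; Thu reg 9 h 56 min / OT 0 h 0 min; Fri reg 6 h 2 min / OT 0 h 0 min; Sat reg 9 h 52 min / OT 0 h 0 min.
Totals: regular 40 h 2 min, overtime 1 h 47 min.

Regular 40.03 hours, overtime 1.78 hours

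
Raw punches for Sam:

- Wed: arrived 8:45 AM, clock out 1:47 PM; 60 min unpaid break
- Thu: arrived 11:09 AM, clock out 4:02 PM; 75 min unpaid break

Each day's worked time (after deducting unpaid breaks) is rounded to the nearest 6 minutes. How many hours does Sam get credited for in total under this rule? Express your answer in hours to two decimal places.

Wed: 8:45 AM–1:47 PM = 5 h 2 min − 60 min = 4 h 2 min → rounds to 4 h 0 min
Thu: 11:09 AM–4:02 PM = 4 h 53 min − 75 min = 3 h 38 min → rounds to 3 h 36 min
Total credited: 7 h 36 min.

7.60 hours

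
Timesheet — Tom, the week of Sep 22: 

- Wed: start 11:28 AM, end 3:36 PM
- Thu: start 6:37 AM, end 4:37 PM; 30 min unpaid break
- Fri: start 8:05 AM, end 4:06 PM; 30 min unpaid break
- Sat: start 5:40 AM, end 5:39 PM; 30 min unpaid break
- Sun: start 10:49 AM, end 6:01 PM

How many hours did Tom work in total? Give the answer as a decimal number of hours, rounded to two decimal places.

Wed: 11:28 AM–3:36 PM = 4 h 8 min
Thu: 6:37 AM–4:37 PM = 10 h 0 min; less 30 min break → 9 h 30 min
Fri: 8:05 AM–4:06 PM = 8 h 1 min; less 30 min break → 7 h 31 min
Sat: 5:40 AM–5:39 PM = 11 h 59 min; less 30 min break → 11 h 29 min
Sun: 10:49 AM–6:01 PM = 7 h 12 min
Total: 4 h 8 min + 9 h 30 min + 7 h 31 min + 11 h 29 min + 7 h 12 min = 39 h 50 min.

39.83 hours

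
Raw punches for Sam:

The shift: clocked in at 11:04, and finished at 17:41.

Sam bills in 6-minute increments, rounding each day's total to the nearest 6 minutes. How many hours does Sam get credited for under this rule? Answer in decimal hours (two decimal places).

The shift: 11:04–17:41 = 6 h 37 min → rounds to 6 h 36 min

6.60 hours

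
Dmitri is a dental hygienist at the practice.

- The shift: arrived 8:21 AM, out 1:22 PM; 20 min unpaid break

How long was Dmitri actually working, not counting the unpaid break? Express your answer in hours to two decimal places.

4.68 hours

The shift: 8:21 AM–1:22 PM = 5 h 1 min; less 20 min break → 4 h 41 min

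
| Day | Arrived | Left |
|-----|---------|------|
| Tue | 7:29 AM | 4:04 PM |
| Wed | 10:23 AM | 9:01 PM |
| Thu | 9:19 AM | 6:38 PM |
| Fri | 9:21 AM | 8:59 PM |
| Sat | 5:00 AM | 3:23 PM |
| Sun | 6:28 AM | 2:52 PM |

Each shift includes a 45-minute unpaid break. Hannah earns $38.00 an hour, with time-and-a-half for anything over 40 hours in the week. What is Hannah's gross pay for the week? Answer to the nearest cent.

Tue: 7:29 AM–4:04 PM = 8 h 35 min; less 45 min break → 7 h 50 min
Wed: 10:23 AM–9:01 PM = 10 h 38 min; less 45 min break → 9 h 53 min
Thu: 9:19 AM–6:38 PM = 9 h 19 min; less 45 min break → 8 h 34 min
Fri: 9:21 AM–8:59 PM = 11 h 38 min; less 45 min break → 10 h 53 min
Sat: 5:00 AM–3:23 PM = 10 h 23 min; less 45 min break → 9 h 38 min
Sun: 6:28 AM–2:52 PM = 8 h 24 min; less 45 min break → 7 h 39 min
Total worked: 54 h 27 min = 3267 min.
Regular 40 h 0 min = 2400 min at $38.00/h; overtime 14 h 27 min = 867 min at $57.00/h.
Pay = (2400 × $38.00 + 867 × $57.00) ÷ 60 = $2343.65.

$2343.65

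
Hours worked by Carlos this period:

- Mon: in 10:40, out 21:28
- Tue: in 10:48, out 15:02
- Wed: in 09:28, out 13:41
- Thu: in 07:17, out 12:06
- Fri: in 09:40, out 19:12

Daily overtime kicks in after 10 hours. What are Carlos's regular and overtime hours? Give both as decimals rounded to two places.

Regular 32.80 hours, overtime 0.80 hours

Mon: 10:40–21:28 = 10 h 48 min
Tue: 10:48–15:02 = 4 h 14 min
Wed: 09:28–13:41 = 4 h 13 min
Thu: 07:17–12:06 = 4 h 49 min
Fri: 09:40–19:12 = 9 h 32 min
Mon reg 10 h 0 min / OT 0 h 48 min; Tue reg 4 h 14 min / OT 0 h 0 min; Wed reg 4 h 13 min / OT 0 h 0 min; Thu reg 4 h 49 min / OT 0 h 0 min; Fri reg 9 h 32 min / OT 0 h 0 min.
Totals: regular 32 h 48 min, overtime 0 h 48 min.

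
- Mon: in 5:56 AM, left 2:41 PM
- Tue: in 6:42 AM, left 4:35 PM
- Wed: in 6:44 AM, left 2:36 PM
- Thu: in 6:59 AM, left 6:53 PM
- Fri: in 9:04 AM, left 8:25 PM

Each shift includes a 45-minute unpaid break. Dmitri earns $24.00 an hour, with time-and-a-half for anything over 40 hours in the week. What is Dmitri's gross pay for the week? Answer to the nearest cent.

$1176.00

Mon: 5:56 AM–2:41 PM = 8 h 45 min; less 45 min break → 8 h 0 min
Tue: 6:42 AM–4:35 PM = 9 h 53 min; less 45 min break → 9 h 8 min
Wed: 6:44 AM–2:36 PM = 7 h 52 min; less 45 min break → 7 h 7 min
Thu: 6:59 AM–6:53 PM = 11 h 54 min; less 45 min break → 11 h 9 min
Fri: 9:04 AM–8:25 PM = 11 h 21 min; less 45 min break → 10 h 36 min
Total worked: 46 h 0 min = 2760 min.
Regular 40 h 0 min = 2400 min at $24.00/h; overtime 6 h 0 min = 360 min at $36.00/h.
Pay = (2400 × $24.00 + 360 × $36.00) ÷ 60 = $1176.00.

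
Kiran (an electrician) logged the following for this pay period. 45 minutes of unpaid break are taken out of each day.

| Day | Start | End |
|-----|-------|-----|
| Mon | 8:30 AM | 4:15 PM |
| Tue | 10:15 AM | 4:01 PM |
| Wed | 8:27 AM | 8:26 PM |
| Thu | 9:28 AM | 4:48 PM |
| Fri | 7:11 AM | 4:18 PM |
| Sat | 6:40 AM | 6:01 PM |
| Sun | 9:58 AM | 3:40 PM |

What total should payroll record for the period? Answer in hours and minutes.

53 h 45 min

Mon: 8:30 AM–4:15 PM = 7 h 45 min; less 45 min break → 7 h 0 min
Tue: 10:15 AM–4:01 PM = 5 h 46 min; less 45 min break → 5 h 1 min
Wed: 8:27 AM–8:26 PM = 11 h 59 min; less 45 min break → 11 h 14 min
Thu: 9:28 AM–4:48 PM = 7 h 20 min; less 45 min break → 6 h 35 min
Fri: 7:11 AM–4:18 PM = 9 h 7 min; less 45 min break → 8 h 22 min
Sat: 6:40 AM–6:01 PM = 11 h 21 min; less 45 min break → 10 h 36 min
Sun: 9:58 AM–3:40 PM = 5 h 42 min; less 45 min break → 4 h 57 min
Total: 7 h 0 min + 5 h 1 min + 11 h 14 min + 6 h 35 min + 8 h 22 min + 10 h 36 min + 4 h 57 min = 53 h 45 min.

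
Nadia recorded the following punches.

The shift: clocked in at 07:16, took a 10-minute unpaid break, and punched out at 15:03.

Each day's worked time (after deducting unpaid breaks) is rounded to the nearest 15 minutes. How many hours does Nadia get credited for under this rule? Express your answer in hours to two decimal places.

The shift: 07:16–15:03 = 7 h 47 min − 10 min = 7 h 37 min → rounds to 7 h 30 min

7.50 hours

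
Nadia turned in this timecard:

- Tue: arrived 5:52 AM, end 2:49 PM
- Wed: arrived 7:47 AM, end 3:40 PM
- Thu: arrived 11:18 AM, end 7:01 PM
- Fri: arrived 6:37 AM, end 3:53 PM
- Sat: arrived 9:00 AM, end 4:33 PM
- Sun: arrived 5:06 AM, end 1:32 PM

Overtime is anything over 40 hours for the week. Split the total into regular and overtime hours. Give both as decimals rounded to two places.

Tue: 5:52 AM–2:49 PM = 8 h 57 min
Wed: 7:47 AM–3:40 PM = 7 h 53 min
Thu: 11:18 AM–7:01 PM = 7 h 43 min
Fri: 6:37 AM–3:53 PM = 9 h 16 min
Sat: 9:00 AM–4:33 PM = 7 h 33 min
Sun: 5:06 AM–1:32 PM = 8 h 26 min
Total worked: 49 h 48 min = 49.80 h.
Threshold 40 h → overtime 9 h 48 min, regular 40 h 0 min.

Regular 40.00 hours, overtime 9.80 hours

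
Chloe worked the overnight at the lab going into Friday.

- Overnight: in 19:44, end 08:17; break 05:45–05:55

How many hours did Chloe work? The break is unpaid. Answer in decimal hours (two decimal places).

12.38 hours

Overnight: 19:44 → midnight = 4 h 16 min; midnight → 08:17 = 8 h 17 min; span 12 h 33 min; less 10 min break → 12 h 23 min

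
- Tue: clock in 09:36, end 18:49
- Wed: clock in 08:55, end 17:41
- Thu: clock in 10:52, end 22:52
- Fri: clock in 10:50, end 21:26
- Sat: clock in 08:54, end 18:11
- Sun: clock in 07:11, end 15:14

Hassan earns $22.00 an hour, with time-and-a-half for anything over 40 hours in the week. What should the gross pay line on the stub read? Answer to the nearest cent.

$1471.25

Tue: 09:36–18:49 = 9 h 13 min
Wed: 08:55–17:41 = 8 h 46 min
Thu: 10:52–22:52 = 12 h 0 min
Fri: 10:50–21:26 = 10 h 36 min
Sat: 08:54–18:11 = 9 h 17 min
Sun: 07:11–15:14 = 8 h 3 min
Total worked: 57 h 55 min = 3475 min.
Regular 40 h 0 min = 2400 min at $22.00/h; overtime 17 h 55 min = 1075 min at $33.00/h.
Pay = (2400 × $22.00 + 1075 × $33.00) ÷ 60 = $1471.25.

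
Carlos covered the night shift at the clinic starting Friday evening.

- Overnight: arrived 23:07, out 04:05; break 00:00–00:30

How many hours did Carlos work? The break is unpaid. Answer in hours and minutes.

Overnight: 23:07 → midnight = 0 h 53 min; midnight → 04:05 = 4 h 5 min; span 4 h 58 min; less 30 min break → 4 h 28 min

4 h 28 min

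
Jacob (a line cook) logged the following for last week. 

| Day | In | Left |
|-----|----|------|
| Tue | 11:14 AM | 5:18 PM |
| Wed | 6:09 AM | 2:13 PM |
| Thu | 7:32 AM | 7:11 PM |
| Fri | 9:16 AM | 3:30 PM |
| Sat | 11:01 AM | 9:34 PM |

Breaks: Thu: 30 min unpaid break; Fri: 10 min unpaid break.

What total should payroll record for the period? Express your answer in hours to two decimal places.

Tue: 11:14 AM–5:18 PM = 6 h 4 min
Wed: 6:09 AM–2:13 PM = 8 h 4 min
Thu: 7:32 AM–7:11 PM = 11 h 39 min; less 30 min break → 11 h 9 min
Fri: 9:16 AM–3:30 PM = 6 h 14 min; less 10 min break → 6 h 4 min
Sat: 11:01 AM–9:34 PM = 10 h 33 min
Total: 6 h 4 min + 8 h 4 min + 11 h 9 min + 6 h 4 min + 10 h 33 min = 41 h 54 min.

41.90 hours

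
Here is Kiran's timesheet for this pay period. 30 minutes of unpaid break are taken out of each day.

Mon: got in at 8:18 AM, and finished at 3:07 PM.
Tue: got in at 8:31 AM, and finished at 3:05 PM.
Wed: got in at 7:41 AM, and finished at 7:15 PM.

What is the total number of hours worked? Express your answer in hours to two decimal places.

23.45 hours

Mon: 8:18 AM–3:07 PM = 6 h 49 min; less 30 min break → 6 h 19 min
Tue: 8:31 AM–3:05 PM = 6 h 34 min; less 30 min break → 6 h 4 min
Wed: 7:41 AM–7:15 PM = 11 h 34 min; less 30 min break → 11 h 4 min
Total: 6 h 19 min + 6 h 4 min + 11 h 4 min = 23 h 27 min.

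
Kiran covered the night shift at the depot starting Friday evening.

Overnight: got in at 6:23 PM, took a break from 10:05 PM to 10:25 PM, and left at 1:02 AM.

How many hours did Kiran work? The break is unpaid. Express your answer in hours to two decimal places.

Overnight: 6:23 PM → midnight = 5 h 37 min; midnight → 1:02 AM = 1 h 2 min; span 6 h 39 min; less 20 min break → 6 h 19 min

6.32 hours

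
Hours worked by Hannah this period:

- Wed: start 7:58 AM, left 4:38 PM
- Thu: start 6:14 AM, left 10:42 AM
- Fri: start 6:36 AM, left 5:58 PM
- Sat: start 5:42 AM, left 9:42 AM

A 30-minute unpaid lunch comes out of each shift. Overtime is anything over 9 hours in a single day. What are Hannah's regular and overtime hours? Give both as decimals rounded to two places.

Wed: 7:58 AM–4:38 PM = 8 h 40 min; less 30 min break → 8 h 10 min
Thu: 6:14 AM–10:42 AM = 4 h 28 min; less 30 min break → 3 h 58 min
Fri: 6:36 AM–5:58 PM = 11 h 22 min; less 30 min break → 10 h 52 min
Sat: 5:42 AM–9:42 AM = 4 h 0 min; less 30 min break → 3 h 30 min
Wed reg 8 h 10 min / OT 0 h 0 min; Thu reg 3 h 58 min / OT 0 h 0 min; Fri reg 9 h 0 min / OT 1 h 52 min; Sat reg 3 h 30 min / OT 0 h 0 min.
Totals: regular 24 h 38 min, overtime 1 h 52 min.

Regular 24.63 hours, overtime 1.87 hours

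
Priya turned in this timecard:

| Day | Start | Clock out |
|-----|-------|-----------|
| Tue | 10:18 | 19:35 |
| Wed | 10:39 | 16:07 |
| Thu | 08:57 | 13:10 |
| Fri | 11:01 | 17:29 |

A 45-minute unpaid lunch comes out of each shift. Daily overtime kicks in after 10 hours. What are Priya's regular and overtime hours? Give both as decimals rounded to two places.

Regular 22.43 hours, overtime 0.00 hours

Tue: 10:18–19:35 = 9 h 17 min; less 45 min break → 8 h 32 min
Wed: 10:39–16:07 = 5 h 28 min; less 45 min break → 4 h 43 min
Thu: 08:57–13:10 = 4 h 13 min; less 45 min break → 3 h 28 min
Fri: 11:01–17:29 = 6 h 28 min; less 45 min break → 5 h 43 min
Tue reg 8 h 32 min / OT 0 h 0 min; Wed reg 4 h 43 min / OT 0 h 0 min; Thu reg 3 h 28 min / OT 0 h 0 min; Fri reg 5 h 43 min / OT 0 h 0 min.
Totals: regular 22 h 26 min, overtime 0 h 0 min.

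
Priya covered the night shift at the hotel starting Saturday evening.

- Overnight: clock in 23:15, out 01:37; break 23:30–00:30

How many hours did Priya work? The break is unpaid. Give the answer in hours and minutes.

1 h 22 min

Overnight: 23:15 → midnight = 0 h 45 min; midnight → 01:37 = 1 h 37 min; span 2 h 22 min; less 60 min break → 1 h 22 min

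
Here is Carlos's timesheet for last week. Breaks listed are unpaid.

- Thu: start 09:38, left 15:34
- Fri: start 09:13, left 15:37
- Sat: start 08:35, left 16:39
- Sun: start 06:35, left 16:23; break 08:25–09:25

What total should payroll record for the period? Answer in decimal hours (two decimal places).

Thu: 09:38–15:34 = 5 h 56 min
Fri: 09:13–15:37 = 6 h 24 min
Sat: 08:35–16:39 = 8 h 4 min
Sun: 06:35–16:23 = 9 h 48 min; less 60 min break → 8 h 48 min
Total: 5 h 56 min + 6 h 24 min + 8 h 4 min + 8 h 48 min = 29 h 12 min.

29.20 hours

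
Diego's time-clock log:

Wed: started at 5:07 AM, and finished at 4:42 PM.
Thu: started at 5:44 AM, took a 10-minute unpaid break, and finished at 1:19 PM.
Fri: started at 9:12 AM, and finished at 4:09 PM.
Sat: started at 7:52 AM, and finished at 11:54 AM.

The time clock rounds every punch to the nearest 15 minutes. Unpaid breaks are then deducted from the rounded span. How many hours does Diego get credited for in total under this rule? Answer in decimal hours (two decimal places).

30.33 hours

Wed: in 5:07 AM→5:00 AM, out 4:42 PM→4:45 PM; 11 h 45 min
Thu: in 5:44 AM→5:45 AM, out 1:19 PM→1:15 PM; 7 h 30 min − 10 min = 7 h 20 min
Fri: in 9:12 AM→9:15 AM, out 4:09 PM→4:15 PM; 7 h 0 min
Sat: in 7:52 AM→7:45 AM, out 11:54 AM→12:00 PM; 4 h 15 min
Total credited: 30 h 20 min.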